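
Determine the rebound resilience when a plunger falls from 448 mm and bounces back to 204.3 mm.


Resilience = h_rebound / h_drop * 100
= 204.3 / 448 * 100
= 45.6%

45.6%


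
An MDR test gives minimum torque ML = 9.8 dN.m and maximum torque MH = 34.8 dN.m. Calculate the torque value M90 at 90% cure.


M90 = ML + 0.9 * (MH - ML)
M90 = 9.8 + 0.9 * (34.8 - 9.8)
M90 = 9.8 + 0.9 * 25.0
M90 = 32.3 dN.m

32.3 dN.m


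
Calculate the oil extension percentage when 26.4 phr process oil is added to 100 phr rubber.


Oil % = oil / (100 + oil) * 100
= 26.4 / (100 + 26.4) * 100
= 26.4 / 126.4 * 100
= 20.89%

20.89%


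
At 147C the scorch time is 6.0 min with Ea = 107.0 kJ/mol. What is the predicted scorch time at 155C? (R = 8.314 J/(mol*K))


Convert temperatures: T1 = 147 + 273.15 = 420.15 K, T2 = 155 + 273.15 = 428.15 K
ts2_new = 6.0 * exp(107000 / 8.314 * (1/428.15 - 1/420.15))
1/T2 - 1/T1 = -4.4472e-05
ts2_new = 3.39 min

3.39 min


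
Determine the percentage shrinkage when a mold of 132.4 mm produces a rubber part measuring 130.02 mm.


Shrinkage = (mold - part) / mold * 100
= (132.4 - 130.02) / 132.4 * 100
= 2.38 / 132.4 * 100
= 1.8%

1.8%


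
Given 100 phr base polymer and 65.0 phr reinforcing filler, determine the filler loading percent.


Filler % = filler / (rubber + filler) * 100
= 65.0 / (100 + 65.0) * 100
= 65.0 / 165.0 * 100
= 39.39%

39.39%


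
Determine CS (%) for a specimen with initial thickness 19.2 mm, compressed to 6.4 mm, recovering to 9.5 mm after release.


CS = (t0 - recovered) / (t0 - ts) * 100
= (19.2 - 9.5) / (19.2 - 6.4) * 100
= 9.7 / 12.8 * 100
= 75.8%

75.8%


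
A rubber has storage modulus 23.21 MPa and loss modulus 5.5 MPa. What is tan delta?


tan delta = E'' / E'
= 5.5 / 23.21
= 0.237

tan delta = 0.237


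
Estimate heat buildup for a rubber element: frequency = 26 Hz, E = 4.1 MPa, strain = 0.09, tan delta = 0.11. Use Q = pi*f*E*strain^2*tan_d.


Q = pi * f * E * strain^2 * tan_d
= pi * 26 * 4.1 * 0.09^2 * 0.11
= pi * 26 * 4.1 * 0.0081 * 0.11
= 0.2984

Q = 0.2984


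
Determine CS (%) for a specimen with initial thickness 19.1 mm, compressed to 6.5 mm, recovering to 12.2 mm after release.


CS = (t0 - recovered) / (t0 - ts) * 100
= (19.1 - 12.2) / (19.1 - 6.5) * 100
= 6.9 / 12.6 * 100
= 54.8%

54.8%


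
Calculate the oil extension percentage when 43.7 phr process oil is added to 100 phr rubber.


Oil % = oil / (100 + oil) * 100
= 43.7 / (100 + 43.7) * 100
= 43.7 / 143.7 * 100
= 30.41%

30.41%


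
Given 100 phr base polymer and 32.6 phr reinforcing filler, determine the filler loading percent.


Filler % = filler / (rubber + filler) * 100
= 32.6 / (100 + 32.6) * 100
= 32.6 / 132.6 * 100
= 24.59%

24.59%


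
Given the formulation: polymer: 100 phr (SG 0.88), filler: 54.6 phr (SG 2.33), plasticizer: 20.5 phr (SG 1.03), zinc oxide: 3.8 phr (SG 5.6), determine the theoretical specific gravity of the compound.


Sum of weights = 178.9
Volume contributions:
  polymer: 100/0.88 = 113.6364
  filler: 54.6/2.33 = 23.4335
  plasticizer: 20.5/1.03 = 19.9029
  zinc oxide: 3.8/5.6 = 0.6786
Sum of volumes = 157.6513
SG = 178.9 / 157.6513 = 1.135

SG = 1.135


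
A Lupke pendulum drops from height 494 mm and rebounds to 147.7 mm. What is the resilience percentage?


Resilience = h_rebound / h_drop * 100
= 147.7 / 494 * 100
= 29.9%

29.9%


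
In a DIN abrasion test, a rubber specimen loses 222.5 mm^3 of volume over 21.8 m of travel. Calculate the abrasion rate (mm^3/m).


Rate = volume_loss / distance
= 222.5 / 21.8
= 10.206 mm^3/m

10.206 mm^3/m


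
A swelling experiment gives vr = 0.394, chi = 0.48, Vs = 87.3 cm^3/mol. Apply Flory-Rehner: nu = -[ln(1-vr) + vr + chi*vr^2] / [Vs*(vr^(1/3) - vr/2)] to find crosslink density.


ln(1 - vr) = ln(1 - 0.394) = -0.5009
Numerator = -((-0.5009) + 0.394 + 0.48 * 0.394^2) = 0.0324
Denominator = 87.3 * (0.394^(1/3) - 0.394/2) = 46.8019
nu = 0.0324 / 46.8019 = 6.9147e-04 mol/cm^3

6.9147e-04 mol/cm^3


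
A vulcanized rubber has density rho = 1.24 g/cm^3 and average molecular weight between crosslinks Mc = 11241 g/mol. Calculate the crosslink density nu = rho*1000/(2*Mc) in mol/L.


nu = rho * 1000 / (2 * Mc)
nu = 1.24 * 1000 / (2 * 11241)
nu = 1240.0 / 22482
nu = 0.0552 mol/L

0.0552 mol/L


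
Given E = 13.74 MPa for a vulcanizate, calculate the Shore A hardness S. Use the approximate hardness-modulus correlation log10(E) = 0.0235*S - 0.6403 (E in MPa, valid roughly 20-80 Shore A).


log10(E) = 0.0235*S - 0.6403  =>  S = (log10(E) + 0.6403) / 0.0235
log10(13.74) = 1.137987
S = (1.137987 + 0.6403) / 0.0235 = 1.778287 / 0.0235
S = 75.7

Shore A = 75.7


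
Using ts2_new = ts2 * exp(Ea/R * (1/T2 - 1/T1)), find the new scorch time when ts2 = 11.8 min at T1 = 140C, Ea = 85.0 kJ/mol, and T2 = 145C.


Convert temperatures: T1 = 140 + 273.15 = 413.15 K, T2 = 145 + 273.15 = 418.15 K
ts2_new = 11.8 * exp(85000 / 8.314 * (1/418.15 - 1/413.15))
1/T2 - 1/T1 = -2.8942e-05
ts2_new = 8.78 min

8.78 min


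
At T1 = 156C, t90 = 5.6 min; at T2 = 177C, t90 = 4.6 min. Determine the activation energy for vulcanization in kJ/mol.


T1 = 429.15 K, T2 = 450.15 K
1/T1 - 1/T2 = 1.0871e-04
ln(t1/t2) = ln(5.6/4.6) = 0.1967
Ea = 8.314 * 0.1967 / 1.0871e-04 = 15044.7226 J/mol
Ea = 15.04 kJ/mol

15.04 kJ/mol


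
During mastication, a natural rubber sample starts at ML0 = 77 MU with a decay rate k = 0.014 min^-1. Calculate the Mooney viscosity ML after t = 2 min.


ML = ML0 * exp(-k * t)
ML = 77 * exp(-0.014 * 2)
ML = 77 * 0.9724
ML = 74.87 MU

74.87 MU


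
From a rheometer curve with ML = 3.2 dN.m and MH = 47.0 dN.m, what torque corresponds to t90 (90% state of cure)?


M90 = ML + 0.9 * (MH - ML)
M90 = 3.2 + 0.9 * (47.0 - 3.2)
M90 = 3.2 + 0.9 * 43.8
M90 = 42.62 dN.m

42.62 dN.m


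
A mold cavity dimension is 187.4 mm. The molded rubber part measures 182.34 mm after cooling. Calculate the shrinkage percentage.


Shrinkage = (mold - part) / mold * 100
= (187.4 - 182.34) / 187.4 * 100
= 5.06 / 187.4 * 100
= 2.7%

2.7%


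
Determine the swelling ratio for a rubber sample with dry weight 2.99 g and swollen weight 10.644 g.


Q = W_swollen / W_dry
Q = 10.644 / 2.99
Q = 3.56

Q = 3.56


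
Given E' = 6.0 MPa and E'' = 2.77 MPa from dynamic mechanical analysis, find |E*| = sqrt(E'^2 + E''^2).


|E*| = sqrt(E'^2 + E''^2)
= sqrt(6.0^2 + 2.77^2)
= sqrt(36.0000 + 7.6729)
= 6.609 MPa

6.609 MPa


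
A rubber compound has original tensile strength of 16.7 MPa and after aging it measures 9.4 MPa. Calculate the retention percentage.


Retention = aged / original * 100
= 9.4 / 16.7 * 100
= 56.3%

56.3%


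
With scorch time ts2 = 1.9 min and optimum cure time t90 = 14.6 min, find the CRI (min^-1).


CRI = 100 / (t90 - ts2)
= 100 / (14.6 - 1.9)
= 100 / 12.7
= 7.87 min^-1

7.87 min^-1


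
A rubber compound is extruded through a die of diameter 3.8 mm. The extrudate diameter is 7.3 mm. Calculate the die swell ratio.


Die swell ratio = D_extrudate / D_die
= 7.3 / 3.8
= 1.921

Die swell = 1.921


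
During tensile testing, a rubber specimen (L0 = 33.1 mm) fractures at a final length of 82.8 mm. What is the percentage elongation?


Elongation = (Lf - L0) / L0 * 100
= (82.8 - 33.1) / 33.1 * 100
= 49.7 / 33.1 * 100
= 150.2%

150.2%


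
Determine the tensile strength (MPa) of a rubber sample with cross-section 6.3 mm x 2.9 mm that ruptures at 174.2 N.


Area = width * thickness = 6.3 * 2.9 = 18.27 mm^2
TS = force / area = 174.2 / 18.27 = 9.53 MPa

9.53 MPa


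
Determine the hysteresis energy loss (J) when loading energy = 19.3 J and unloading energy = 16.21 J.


Hysteresis loss = loading - unloading
= 19.3 - 16.21
= 3.09 J

3.09 J


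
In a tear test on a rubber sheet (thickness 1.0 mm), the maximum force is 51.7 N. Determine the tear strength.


Tear strength = force / thickness
= 51.7 / 1.0
= 51.7 N/mm

51.7 N/mm


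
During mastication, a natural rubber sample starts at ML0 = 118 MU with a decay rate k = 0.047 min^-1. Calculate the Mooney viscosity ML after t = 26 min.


ML = ML0 * exp(-k * t)
ML = 118 * exp(-0.047 * 26)
ML = 118 * 0.2946
ML = 34.77 MU

34.77 MU


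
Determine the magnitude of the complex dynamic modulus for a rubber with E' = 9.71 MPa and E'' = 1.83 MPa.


|E*| = sqrt(E'^2 + E''^2)
= sqrt(9.71^2 + 1.83^2)
= sqrt(94.2841 + 3.3489)
= 9.881 MPa

9.881 MPa


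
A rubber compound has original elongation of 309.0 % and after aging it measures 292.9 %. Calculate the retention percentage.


Retention = aged / original * 100
= 292.9 / 309.0 * 100
= 94.8%

94.8%


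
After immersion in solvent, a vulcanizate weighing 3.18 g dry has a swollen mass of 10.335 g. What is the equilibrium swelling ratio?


Q = W_swollen / W_dry
Q = 10.335 / 3.18
Q = 3.25

Q = 3.25


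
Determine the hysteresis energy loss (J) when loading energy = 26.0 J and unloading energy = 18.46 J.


Hysteresis loss = loading - unloading
= 26.0 - 18.46
= 7.54 J

7.54 J


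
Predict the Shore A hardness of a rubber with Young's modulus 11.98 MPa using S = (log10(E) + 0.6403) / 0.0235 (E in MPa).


log10(E) = 0.0235*S - 0.6403  =>  S = (log10(E) + 0.6403) / 0.0235
log10(11.98) = 1.078457
S = (1.078457 + 0.6403) / 0.0235 = 1.718757 / 0.0235
S = 73.1

Shore A = 73.1


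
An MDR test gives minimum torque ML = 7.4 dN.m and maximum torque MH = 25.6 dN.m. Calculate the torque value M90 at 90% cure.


M90 = ML + 0.9 * (MH - ML)
M90 = 7.4 + 0.9 * (25.6 - 7.4)
M90 = 7.4 + 0.9 * 18.2
M90 = 23.78 dN.m

23.78 dN.m


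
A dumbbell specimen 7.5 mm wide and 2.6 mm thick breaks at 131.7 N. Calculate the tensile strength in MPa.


Area = width * thickness = 7.5 * 2.6 = 19.5 mm^2
TS = force / area = 131.7 / 19.5 = 6.75 MPa

6.75 MPa


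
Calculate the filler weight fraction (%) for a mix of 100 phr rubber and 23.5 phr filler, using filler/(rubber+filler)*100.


Filler % = filler / (rubber + filler) * 100
= 23.5 / (100 + 23.5) * 100
= 23.5 / 123.5 * 100
= 19.03%

19.03%


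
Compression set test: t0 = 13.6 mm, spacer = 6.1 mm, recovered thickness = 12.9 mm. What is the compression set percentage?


CS = (t0 - recovered) / (t0 - ts) * 100
= (13.6 - 12.9) / (13.6 - 6.1) * 100
= 0.7 / 7.5 * 100
= 9.3%

9.3%


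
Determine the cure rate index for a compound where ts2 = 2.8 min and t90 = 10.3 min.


CRI = 100 / (t90 - ts2)
= 100 / (10.3 - 2.8)
= 100 / 7.5
= 13.33 min^-1

13.33 min^-1


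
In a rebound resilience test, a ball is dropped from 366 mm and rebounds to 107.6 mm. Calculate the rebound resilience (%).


Resilience = h_rebound / h_drop * 100
= 107.6 / 366 * 100
= 29.4%

29.4%


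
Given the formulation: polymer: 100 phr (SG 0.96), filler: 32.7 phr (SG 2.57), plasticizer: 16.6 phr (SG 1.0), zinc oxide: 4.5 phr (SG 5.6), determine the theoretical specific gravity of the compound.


Sum of weights = 153.8
Volume contributions:
  polymer: 100/0.96 = 104.1667
  filler: 32.7/2.57 = 12.7237
  plasticizer: 16.6/1.0 = 16.6000
  zinc oxide: 4.5/5.6 = 0.8036
Sum of volumes = 134.2940
SG = 153.8 / 134.2940 = 1.145

SG = 1.145


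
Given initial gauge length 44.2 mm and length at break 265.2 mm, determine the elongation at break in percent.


Elongation = (Lf - L0) / L0 * 100
= (265.2 - 44.2) / 44.2 * 100
= 221.0 / 44.2 * 100
= 500.0%

500.0%


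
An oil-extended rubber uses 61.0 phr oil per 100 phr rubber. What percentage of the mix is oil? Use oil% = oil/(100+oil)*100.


Oil % = oil / (100 + oil) * 100
= 61.0 / (100 + 61.0) * 100
= 61.0 / 161.0 * 100
= 37.89%

37.89%


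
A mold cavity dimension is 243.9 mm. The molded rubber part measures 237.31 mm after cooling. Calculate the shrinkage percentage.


Shrinkage = (mold - part) / mold * 100
= (243.9 - 237.31) / 243.9 * 100
= 6.59 / 243.9 * 100
= 2.7%

2.7%


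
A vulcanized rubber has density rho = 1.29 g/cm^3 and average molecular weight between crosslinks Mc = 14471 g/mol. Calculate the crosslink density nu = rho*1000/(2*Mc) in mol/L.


nu = rho * 1000 / (2 * Mc)
nu = 1.29 * 1000 / (2 * 14471)
nu = 1290.0 / 28942
nu = 0.0446 mol/L

0.0446 mol/L


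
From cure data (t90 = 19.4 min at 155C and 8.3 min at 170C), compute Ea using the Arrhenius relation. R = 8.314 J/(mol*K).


T1 = 428.15 K, T2 = 443.15 K
1/T1 - 1/T2 = 7.9058e-05
ln(t1/t2) = ln(19.4/8.3) = 0.8490
Ea = 8.314 * 0.8490 / 7.9058e-05 = 89285.7460 J/mol
Ea = 89.29 kJ/mol

89.29 kJ/mol


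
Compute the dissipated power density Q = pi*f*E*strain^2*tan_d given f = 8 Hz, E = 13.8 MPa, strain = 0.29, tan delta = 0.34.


Q = pi * f * E * strain^2 * tan_d
= pi * 8 * 13.8 * 0.29^2 * 0.34
= pi * 8 * 13.8 * 0.0841 * 0.34
= 9.9173

Q = 9.9173


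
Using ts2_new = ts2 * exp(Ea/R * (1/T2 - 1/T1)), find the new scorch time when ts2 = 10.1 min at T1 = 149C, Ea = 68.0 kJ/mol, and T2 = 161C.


Convert temperatures: T1 = 149 + 273.15 = 422.15 K, T2 = 161 + 273.15 = 434.15 K
ts2_new = 10.1 * exp(68000 / 8.314 * (1/434.15 - 1/422.15))
1/T2 - 1/T1 = -6.5475e-05
ts2_new = 5.91 min

5.91 min


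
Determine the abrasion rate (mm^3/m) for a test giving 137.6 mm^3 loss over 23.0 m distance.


Rate = volume_loss / distance
= 137.6 / 23.0
= 5.983 mm^3/m

5.983 mm^3/m


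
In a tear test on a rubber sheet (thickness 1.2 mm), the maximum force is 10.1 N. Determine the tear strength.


Tear strength = force / thickness
= 10.1 / 1.2
= 8.42 N/mm

8.42 N/mm


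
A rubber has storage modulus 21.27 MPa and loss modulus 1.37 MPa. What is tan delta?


tan delta = E'' / E'
= 1.37 / 21.27
= 0.0644

tan delta = 0.0644


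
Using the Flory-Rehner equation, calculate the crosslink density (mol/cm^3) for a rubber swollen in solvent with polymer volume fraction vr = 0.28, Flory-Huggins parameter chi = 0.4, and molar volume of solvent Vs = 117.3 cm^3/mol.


ln(1 - vr) = ln(1 - 0.28) = -0.3285
Numerator = -((-0.3285) + 0.28 + 0.4 * 0.28^2) = 0.0171
Denominator = 117.3 * (0.28^(1/3) - 0.28/2) = 60.3172
nu = 0.0171 / 60.3172 = 2.8423e-04 mol/cm^3

2.8423e-04 mol/cm^3


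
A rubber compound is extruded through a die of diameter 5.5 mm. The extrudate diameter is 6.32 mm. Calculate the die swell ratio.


Die swell ratio = D_extrudate / D_die
= 6.32 / 5.5
= 1.149

Die swell = 1.149


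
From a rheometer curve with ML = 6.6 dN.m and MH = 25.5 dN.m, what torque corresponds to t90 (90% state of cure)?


M90 = ML + 0.9 * (MH - ML)
M90 = 6.6 + 0.9 * (25.5 - 6.6)
M90 = 6.6 + 0.9 * 18.9
M90 = 23.61 dN.m

23.61 dN.m


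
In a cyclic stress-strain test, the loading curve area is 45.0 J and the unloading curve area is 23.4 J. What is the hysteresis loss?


Hysteresis loss = loading - unloading
= 45.0 - 23.4
= 21.6 J

21.6 J


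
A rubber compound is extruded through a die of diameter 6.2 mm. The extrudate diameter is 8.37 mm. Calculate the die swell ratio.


Die swell ratio = D_extrudate / D_die
= 8.37 / 6.2
= 1.35

Die swell = 1.35


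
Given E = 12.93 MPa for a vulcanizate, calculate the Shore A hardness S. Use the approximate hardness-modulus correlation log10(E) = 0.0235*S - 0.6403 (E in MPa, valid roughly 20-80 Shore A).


log10(E) = 0.0235*S - 0.6403  =>  S = (log10(E) + 0.6403) / 0.0235
log10(12.93) = 1.111599
S = (1.111599 + 0.6403) / 0.0235 = 1.751899 / 0.0235
S = 74.5

Shore A = 74.5


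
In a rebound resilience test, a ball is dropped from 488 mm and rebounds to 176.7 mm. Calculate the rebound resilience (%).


Resilience = h_rebound / h_drop * 100
= 176.7 / 488 * 100
= 36.2%

36.2%


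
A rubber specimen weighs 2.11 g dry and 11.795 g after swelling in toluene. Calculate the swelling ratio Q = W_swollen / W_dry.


Q = W_swollen / W_dry
Q = 11.795 / 2.11
Q = 5.59

Q = 5.59


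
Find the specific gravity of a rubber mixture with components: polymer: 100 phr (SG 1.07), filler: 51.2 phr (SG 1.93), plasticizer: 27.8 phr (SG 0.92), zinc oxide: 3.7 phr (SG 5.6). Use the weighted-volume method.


Sum of weights = 182.7
Volume contributions:
  polymer: 100/1.07 = 93.4579
  filler: 51.2/1.93 = 26.5285
  plasticizer: 27.8/0.92 = 30.2174
  zinc oxide: 3.7/5.6 = 0.6607
Sum of volumes = 150.8645
SG = 182.7 / 150.8645 = 1.211

SG = 1.211


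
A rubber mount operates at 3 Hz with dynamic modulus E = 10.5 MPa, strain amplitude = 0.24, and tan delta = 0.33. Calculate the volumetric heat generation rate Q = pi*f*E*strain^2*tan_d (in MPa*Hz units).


Q = pi * f * E * strain^2 * tan_d
= pi * 3 * 10.5 * 0.24^2 * 0.33
= pi * 3 * 10.5 * 0.0576 * 0.33
= 1.8810

Q = 1.8810


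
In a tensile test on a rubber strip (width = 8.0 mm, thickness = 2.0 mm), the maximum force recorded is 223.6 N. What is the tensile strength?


Area = width * thickness = 8.0 * 2.0 = 16.0 mm^2
TS = force / area = 223.6 / 16.0 = 13.97 MPa

13.97 MPa


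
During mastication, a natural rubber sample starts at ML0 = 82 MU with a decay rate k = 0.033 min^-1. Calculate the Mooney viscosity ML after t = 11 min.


ML = ML0 * exp(-k * t)
ML = 82 * exp(-0.033 * 11)
ML = 82 * 0.6956
ML = 57.04 MU

57.04 MU


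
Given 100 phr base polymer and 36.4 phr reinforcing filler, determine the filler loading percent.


Filler % = filler / (rubber + filler) * 100
= 36.4 / (100 + 36.4) * 100
= 36.4 / 136.4 * 100
= 26.69%

26.69%


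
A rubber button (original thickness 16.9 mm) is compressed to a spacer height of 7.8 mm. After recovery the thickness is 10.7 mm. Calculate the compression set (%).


CS = (t0 - recovered) / (t0 - ts) * 100
= (16.9 - 10.7) / (16.9 - 7.8) * 100
= 6.2 / 9.1 * 100
= 68.1%

68.1%


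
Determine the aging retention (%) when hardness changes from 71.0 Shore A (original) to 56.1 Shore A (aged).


Retention = aged / original * 100
= 56.1 / 71.0 * 100
= 79.0%

79.0%


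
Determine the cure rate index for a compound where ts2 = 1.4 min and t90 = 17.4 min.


CRI = 100 / (t90 - ts2)
= 100 / (17.4 - 1.4)
= 100 / 16.0
= 6.25 min^-1

6.25 min^-1


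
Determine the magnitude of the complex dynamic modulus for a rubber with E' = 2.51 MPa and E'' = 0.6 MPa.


|E*| = sqrt(E'^2 + E''^2)
= sqrt(2.51^2 + 0.6^2)
= sqrt(6.3001 + 0.3600)
= 2.581 MPa

2.581 MPa


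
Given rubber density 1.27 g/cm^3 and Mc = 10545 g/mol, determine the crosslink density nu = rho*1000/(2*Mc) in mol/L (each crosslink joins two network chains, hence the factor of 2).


nu = rho * 1000 / (2 * Mc)
nu = 1.27 * 1000 / (2 * 10545)
nu = 1270.0 / 21090
nu = 0.0602 mol/L

0.0602 mol/L


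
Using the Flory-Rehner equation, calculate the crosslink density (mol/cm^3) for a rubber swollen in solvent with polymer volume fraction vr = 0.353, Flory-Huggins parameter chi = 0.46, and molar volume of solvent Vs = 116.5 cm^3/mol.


ln(1 - vr) = ln(1 - 0.353) = -0.4354
Numerator = -((-0.4354) + 0.353 + 0.46 * 0.353^2) = 0.0251
Denominator = 116.5 * (0.353^(1/3) - 0.353/2) = 61.7727
nu = 0.0251 / 61.7727 = 4.0615e-04 mol/cm^3

4.0615e-04 mol/cm^3


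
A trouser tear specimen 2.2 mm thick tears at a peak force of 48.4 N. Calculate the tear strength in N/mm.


Tear strength = force / thickness
= 48.4 / 2.2
= 22.0 N/mm

22.0 N/mm


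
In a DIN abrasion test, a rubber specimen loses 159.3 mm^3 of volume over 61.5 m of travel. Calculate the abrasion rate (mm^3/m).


Rate = volume_loss / distance
= 159.3 / 61.5
= 2.59 mm^3/m

2.59 mm^3/m


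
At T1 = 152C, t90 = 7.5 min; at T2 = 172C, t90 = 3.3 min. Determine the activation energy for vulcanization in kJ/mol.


T1 = 425.15 K, T2 = 445.15 K
1/T1 - 1/T2 = 1.0568e-04
ln(t1/t2) = ln(7.5/3.3) = 0.8210
Ea = 8.314 * 0.8210 / 1.0568e-04 = 64589.4305 J/mol
Ea = 64.59 kJ/mol

64.59 kJ/mol


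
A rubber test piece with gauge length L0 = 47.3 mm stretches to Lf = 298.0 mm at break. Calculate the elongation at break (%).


Elongation = (Lf - L0) / L0 * 100
= (298.0 - 47.3) / 47.3 * 100
= 250.7 / 47.3 * 100
= 530.0%

530.0%


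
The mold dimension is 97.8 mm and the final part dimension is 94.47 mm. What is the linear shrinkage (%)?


Shrinkage = (mold - part) / mold * 100
= (97.8 - 94.47) / 97.8 * 100
= 3.33 / 97.8 * 100
= 3.4%

3.4%


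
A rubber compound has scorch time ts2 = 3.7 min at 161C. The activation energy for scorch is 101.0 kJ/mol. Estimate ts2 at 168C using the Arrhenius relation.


Convert temperatures: T1 = 161 + 273.15 = 434.15 K, T2 = 168 + 273.15 = 441.15 K
ts2_new = 3.7 * exp(101000 / 8.314 * (1/441.15 - 1/434.15))
1/T2 - 1/T1 = -3.6549e-05
ts2_new = 2.37 min

2.37 min


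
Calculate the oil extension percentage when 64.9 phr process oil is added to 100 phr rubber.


Oil % = oil / (100 + oil) * 100
= 64.9 / (100 + 64.9) * 100
= 64.9 / 164.9 * 100
= 39.36%

39.36%


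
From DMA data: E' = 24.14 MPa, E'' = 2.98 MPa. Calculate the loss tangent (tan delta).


tan delta = E'' / E'
= 2.98 / 24.14
= 0.1234

tan delta = 0.1234


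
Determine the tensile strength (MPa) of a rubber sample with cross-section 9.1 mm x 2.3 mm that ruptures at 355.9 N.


Area = width * thickness = 9.1 * 2.3 = 20.93 mm^2
TS = force / area = 355.9 / 20.93 = 17.0 MPa

17.0 MPa


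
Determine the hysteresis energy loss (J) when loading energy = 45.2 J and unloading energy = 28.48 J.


Hysteresis loss = loading - unloading
= 45.2 - 28.48
= 16.72 J

16.72 J


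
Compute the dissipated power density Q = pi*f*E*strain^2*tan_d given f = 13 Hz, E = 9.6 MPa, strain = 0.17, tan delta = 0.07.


Q = pi * f * E * strain^2 * tan_d
= pi * 13 * 9.6 * 0.17^2 * 0.07
= pi * 13 * 9.6 * 0.0289 * 0.07
= 0.7932

Q = 0.7932


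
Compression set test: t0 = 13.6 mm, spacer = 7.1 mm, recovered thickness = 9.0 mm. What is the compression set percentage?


CS = (t0 - recovered) / (t0 - ts) * 100
= (13.6 - 9.0) / (13.6 - 7.1) * 100
= 4.6 / 6.5 * 100
= 70.8%

70.8%


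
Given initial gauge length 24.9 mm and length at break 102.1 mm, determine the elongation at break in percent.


Elongation = (Lf - L0) / L0 * 100
= (102.1 - 24.9) / 24.9 * 100
= 77.2 / 24.9 * 100
= 310.0%

310.0%


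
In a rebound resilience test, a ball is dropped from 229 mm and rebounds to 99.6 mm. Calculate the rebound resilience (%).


Resilience = h_rebound / h_drop * 100
= 99.6 / 229 * 100
= 43.5%

43.5%


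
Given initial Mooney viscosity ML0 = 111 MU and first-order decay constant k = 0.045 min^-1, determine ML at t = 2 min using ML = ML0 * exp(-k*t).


ML = ML0 * exp(-k * t)
ML = 111 * exp(-0.045 * 2)
ML = 111 * 0.9139
ML = 101.45 MU

101.45 MU


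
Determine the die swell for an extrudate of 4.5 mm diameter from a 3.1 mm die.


Die swell ratio = D_extrudate / D_die
= 4.5 / 3.1
= 1.452

Die swell = 1.452


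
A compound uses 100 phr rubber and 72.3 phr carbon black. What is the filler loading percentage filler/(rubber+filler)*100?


Filler % = filler / (rubber + filler) * 100
= 72.3 / (100 + 72.3) * 100
= 72.3 / 172.3 * 100
= 41.96%

41.96%


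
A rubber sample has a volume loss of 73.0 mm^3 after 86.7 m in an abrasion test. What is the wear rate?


Rate = volume_loss / distance
= 73.0 / 86.7
= 0.842 mm^3/m

0.842 mm^3/m


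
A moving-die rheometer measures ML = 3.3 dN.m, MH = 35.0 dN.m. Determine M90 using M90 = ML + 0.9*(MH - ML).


M90 = ML + 0.9 * (MH - ML)
M90 = 3.3 + 0.9 * (35.0 - 3.3)
M90 = 3.3 + 0.9 * 31.7
M90 = 31.83 dN.m

31.83 dN.m


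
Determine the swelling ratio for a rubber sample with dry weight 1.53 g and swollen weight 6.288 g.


Q = W_swollen / W_dry
Q = 6.288 / 1.53
Q = 4.11

Q = 4.11


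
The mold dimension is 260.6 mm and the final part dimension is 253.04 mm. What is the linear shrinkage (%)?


Shrinkage = (mold - part) / mold * 100
= (260.6 - 253.04) / 260.6 * 100
= 7.56 / 260.6 * 100
= 2.9%

2.9%


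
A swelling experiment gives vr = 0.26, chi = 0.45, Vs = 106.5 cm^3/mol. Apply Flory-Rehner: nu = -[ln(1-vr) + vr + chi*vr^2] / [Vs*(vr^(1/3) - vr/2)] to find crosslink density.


ln(1 - vr) = ln(1 - 0.26) = -0.3011
Numerator = -((-0.3011) + 0.26 + 0.45 * 0.26^2) = 0.0107
Denominator = 106.5 * (0.26^(1/3) - 0.26/2) = 54.1287
nu = 0.0107 / 54.1287 = 1.9740e-04 mol/cm^3

1.9740e-04 mol/cm^3


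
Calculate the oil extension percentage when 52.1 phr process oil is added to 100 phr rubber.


Oil % = oil / (100 + oil) * 100
= 52.1 / (100 + 52.1) * 100
= 52.1 / 152.1 * 100
= 34.25%

34.25%


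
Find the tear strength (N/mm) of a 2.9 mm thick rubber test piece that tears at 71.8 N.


Tear strength = force / thickness
= 71.8 / 2.9
= 24.76 N/mm

24.76 N/mm


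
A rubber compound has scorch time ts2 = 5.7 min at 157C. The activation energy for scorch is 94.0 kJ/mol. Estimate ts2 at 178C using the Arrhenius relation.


Convert temperatures: T1 = 157 + 273.15 = 430.15 K, T2 = 178 + 273.15 = 451.15 K
ts2_new = 5.7 * exp(94000 / 8.314 * (1/451.15 - 1/430.15))
1/T2 - 1/T1 = -1.0821e-04
ts2_new = 1.68 min

1.68 min


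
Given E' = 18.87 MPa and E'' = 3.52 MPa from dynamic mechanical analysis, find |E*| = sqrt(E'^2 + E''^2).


|E*| = sqrt(E'^2 + E''^2)
= sqrt(18.87^2 + 3.52^2)
= sqrt(356.0769 + 12.3904)
= 19.196 MPa

19.196 MPa


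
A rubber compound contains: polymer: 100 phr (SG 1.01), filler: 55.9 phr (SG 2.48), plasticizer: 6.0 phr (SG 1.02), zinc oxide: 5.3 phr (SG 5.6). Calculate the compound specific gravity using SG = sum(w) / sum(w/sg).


Sum of weights = 167.2
Volume contributions:
  polymer: 100/1.01 = 99.0099
  filler: 55.9/2.48 = 22.5403
  plasticizer: 6.0/1.02 = 5.8824
  zinc oxide: 5.3/5.6 = 0.9464
Sum of volumes = 128.3790
SG = 167.2 / 128.3790 = 1.302

SG = 1.302


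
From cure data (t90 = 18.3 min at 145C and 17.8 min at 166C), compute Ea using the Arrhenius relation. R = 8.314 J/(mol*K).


T1 = 418.15 K, T2 = 439.15 K
1/T1 - 1/T2 = 1.1436e-04
ln(t1/t2) = ln(18.3/17.8) = 0.0277
Ea = 8.314 * 0.0277 / 1.1436e-04 = 2013.9852 J/mol
Ea = 2.01 kJ/mol

2.01 kJ/mol


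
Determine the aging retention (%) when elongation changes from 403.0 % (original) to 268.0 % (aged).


Retention = aged / original * 100
= 268.0 / 403.0 * 100
= 66.5%

66.5%


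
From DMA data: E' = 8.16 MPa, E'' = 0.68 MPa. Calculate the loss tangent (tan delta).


tan delta = E'' / E'
= 0.68 / 8.16
= 0.0833

tan delta = 0.0833


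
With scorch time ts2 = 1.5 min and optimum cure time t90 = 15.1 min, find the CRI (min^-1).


CRI = 100 / (t90 - ts2)
= 100 / (15.1 - 1.5)
= 100 / 13.6
= 7.35 min^-1

7.35 min^-1


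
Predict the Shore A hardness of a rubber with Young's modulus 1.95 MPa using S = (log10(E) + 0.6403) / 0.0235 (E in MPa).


log10(E) = 0.0235*S - 0.6403  =>  S = (log10(E) + 0.6403) / 0.0235
log10(1.95) = 0.290035
S = (0.290035 + 0.6403) / 0.0235 = 0.930335 / 0.0235
S = 39.6

Shore A = 39.6


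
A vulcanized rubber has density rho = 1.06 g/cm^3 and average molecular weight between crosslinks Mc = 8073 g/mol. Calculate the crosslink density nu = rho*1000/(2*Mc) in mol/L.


nu = rho * 1000 / (2 * Mc)
nu = 1.06 * 1000 / (2 * 8073)
nu = 1060.0 / 16146
nu = 0.0657 mol/L

0.0657 mol/L


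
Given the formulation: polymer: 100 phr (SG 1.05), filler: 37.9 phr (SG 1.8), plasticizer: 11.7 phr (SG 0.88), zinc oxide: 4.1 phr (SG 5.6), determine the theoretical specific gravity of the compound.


Sum of weights = 153.7
Volume contributions:
  polymer: 100/1.05 = 95.2381
  filler: 37.9/1.8 = 21.0556
  plasticizer: 11.7/0.88 = 13.2955
  zinc oxide: 4.1/5.6 = 0.7321
Sum of volumes = 130.3212
SG = 153.7 / 130.3212 = 1.179

SG = 1.179


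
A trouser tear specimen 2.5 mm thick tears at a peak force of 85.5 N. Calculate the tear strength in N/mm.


Tear strength = force / thickness
= 85.5 / 2.5
= 34.2 N/mm

34.2 N/mm


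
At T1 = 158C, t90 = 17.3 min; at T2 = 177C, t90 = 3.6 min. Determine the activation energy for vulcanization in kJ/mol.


T1 = 431.15 K, T2 = 450.15 K
1/T1 - 1/T2 = 9.7897e-05
ln(t1/t2) = ln(17.3/3.6) = 1.5698
Ea = 8.314 * 1.5698 / 9.7897e-05 = 133314.9407 J/mol
Ea = 133.31 kJ/mol

133.31 kJ/mol


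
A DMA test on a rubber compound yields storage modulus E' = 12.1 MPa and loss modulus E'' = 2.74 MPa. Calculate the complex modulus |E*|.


|E*| = sqrt(E'^2 + E''^2)
= sqrt(12.1^2 + 2.74^2)
= sqrt(146.4100 + 7.5076)
= 12.406 MPa

12.406 MPa


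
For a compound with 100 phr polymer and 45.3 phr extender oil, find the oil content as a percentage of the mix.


Oil % = oil / (100 + oil) * 100
= 45.3 / (100 + 45.3) * 100
= 45.3 / 145.3 * 100
= 31.18%

31.18%


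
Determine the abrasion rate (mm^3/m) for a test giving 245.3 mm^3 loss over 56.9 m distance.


Rate = volume_loss / distance
= 245.3 / 56.9
= 4.311 mm^3/m

4.311 mm^3/m


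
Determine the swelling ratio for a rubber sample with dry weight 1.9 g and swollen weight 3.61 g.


Q = W_swollen / W_dry
Q = 3.61 / 1.9
Q = 1.9

Q = 1.9


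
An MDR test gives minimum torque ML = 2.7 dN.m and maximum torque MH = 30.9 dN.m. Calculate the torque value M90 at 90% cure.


M90 = ML + 0.9 * (MH - ML)
M90 = 2.7 + 0.9 * (30.9 - 2.7)
M90 = 2.7 + 0.9 * 28.2
M90 = 28.08 dN.m

28.08 dN.m


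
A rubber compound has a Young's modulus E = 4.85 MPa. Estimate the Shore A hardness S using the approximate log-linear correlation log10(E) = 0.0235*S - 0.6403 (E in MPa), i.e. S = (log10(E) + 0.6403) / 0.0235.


log10(E) = 0.0235*S - 0.6403  =>  S = (log10(E) + 0.6403) / 0.0235
log10(4.85) = 0.685742
S = (0.685742 + 0.6403) / 0.0235 = 1.326042 / 0.0235
S = 56.4

Shore A = 56.4


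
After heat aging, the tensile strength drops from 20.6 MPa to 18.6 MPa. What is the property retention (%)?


Retention = aged / original * 100
= 18.6 / 20.6 * 100
= 90.3%

90.3%


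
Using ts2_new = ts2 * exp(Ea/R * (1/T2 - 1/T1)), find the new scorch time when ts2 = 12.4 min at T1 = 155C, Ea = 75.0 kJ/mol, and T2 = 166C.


Convert temperatures: T1 = 155 + 273.15 = 428.15 K, T2 = 166 + 273.15 = 439.15 K
ts2_new = 12.4 * exp(75000 / 8.314 * (1/439.15 - 1/428.15))
1/T2 - 1/T1 = -5.8504e-05
ts2_new = 7.32 min

7.32 min


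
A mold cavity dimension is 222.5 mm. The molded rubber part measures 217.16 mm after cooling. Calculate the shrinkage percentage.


Shrinkage = (mold - part) / mold * 100
= (222.5 - 217.16) / 222.5 * 100
= 5.34 / 222.5 * 100
= 2.4%

2.4%


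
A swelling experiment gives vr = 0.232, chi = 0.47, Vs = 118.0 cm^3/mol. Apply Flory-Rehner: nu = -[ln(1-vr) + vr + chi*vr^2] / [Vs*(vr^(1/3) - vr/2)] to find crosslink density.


ln(1 - vr) = ln(1 - 0.232) = -0.2640
Numerator = -((-0.2640) + 0.232 + 0.47 * 0.232^2) = 0.0067
Denominator = 118.0 * (0.232^(1/3) - 0.232/2) = 58.8187
nu = 0.0067 / 58.8187 = 1.1337e-04 mol/cm^3

1.1337e-04 mol/cm^3


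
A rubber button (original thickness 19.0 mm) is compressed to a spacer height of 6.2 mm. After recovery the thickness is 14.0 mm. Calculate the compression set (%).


CS = (t0 - recovered) / (t0 - ts) * 100
= (19.0 - 14.0) / (19.0 - 6.2) * 100
= 5.0 / 12.8 * 100
= 39.1%

39.1%


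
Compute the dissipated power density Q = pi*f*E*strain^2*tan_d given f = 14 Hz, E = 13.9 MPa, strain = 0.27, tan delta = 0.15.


Q = pi * f * E * strain^2 * tan_d
= pi * 14 * 13.9 * 0.27^2 * 0.15
= pi * 14 * 13.9 * 0.0729 * 0.15
= 6.6852

Q = 6.6852


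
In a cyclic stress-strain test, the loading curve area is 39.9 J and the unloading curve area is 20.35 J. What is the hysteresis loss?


Hysteresis loss = loading - unloading
= 39.9 - 20.35
= 19.55 J

19.55 J


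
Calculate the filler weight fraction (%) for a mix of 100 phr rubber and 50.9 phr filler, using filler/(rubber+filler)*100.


Filler % = filler / (rubber + filler) * 100
= 50.9 / (100 + 50.9) * 100
= 50.9 / 150.9 * 100
= 33.73%

33.73%


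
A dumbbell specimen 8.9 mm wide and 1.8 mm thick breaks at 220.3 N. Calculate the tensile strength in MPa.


Area = width * thickness = 8.9 * 1.8 = 16.02 mm^2
TS = force / area = 220.3 / 16.02 = 13.75 MPa

13.75 MPa


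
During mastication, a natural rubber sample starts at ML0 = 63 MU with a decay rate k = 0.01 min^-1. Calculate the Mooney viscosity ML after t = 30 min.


ML = ML0 * exp(-k * t)
ML = 63 * exp(-0.01 * 30)
ML = 63 * 0.7408
ML = 46.67 MU

46.67 MU


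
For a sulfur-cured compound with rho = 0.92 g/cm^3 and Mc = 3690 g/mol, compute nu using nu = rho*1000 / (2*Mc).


nu = rho * 1000 / (2 * Mc)
nu = 0.92 * 1000 / (2 * 3690)
nu = 920.0 / 7380
nu = 0.1247 mol/L

0.1247 mol/L


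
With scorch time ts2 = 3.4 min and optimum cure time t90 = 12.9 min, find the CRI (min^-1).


CRI = 100 / (t90 - ts2)
= 100 / (12.9 - 3.4)
= 100 / 9.5
= 10.53 min^-1

10.53 min^-1


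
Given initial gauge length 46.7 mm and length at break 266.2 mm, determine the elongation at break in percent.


Elongation = (Lf - L0) / L0 * 100
= (266.2 - 46.7) / 46.7 * 100
= 219.5 / 46.7 * 100
= 470.0%

470.0%


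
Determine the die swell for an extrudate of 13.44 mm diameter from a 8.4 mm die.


Die swell ratio = D_extrudate / D_die
= 13.44 / 8.4
= 1.6

Die swell = 1.6


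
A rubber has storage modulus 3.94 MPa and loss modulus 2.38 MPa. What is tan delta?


tan delta = E'' / E'
= 2.38 / 3.94
= 0.6041

tan delta = 0.6041


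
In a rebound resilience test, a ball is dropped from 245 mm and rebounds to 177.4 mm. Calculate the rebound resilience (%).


Resilience = h_rebound / h_drop * 100
= 177.4 / 245 * 100
= 72.4%

72.4%


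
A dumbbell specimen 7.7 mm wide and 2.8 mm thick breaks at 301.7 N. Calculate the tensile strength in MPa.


Area = width * thickness = 7.7 * 2.8 = 21.56 mm^2
TS = force / area = 301.7 / 21.56 = 13.99 MPa

13.99 MPa


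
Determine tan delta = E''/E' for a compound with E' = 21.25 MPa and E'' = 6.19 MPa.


tan delta = E'' / E'
= 6.19 / 21.25
= 0.2913

tan delta = 0.2913


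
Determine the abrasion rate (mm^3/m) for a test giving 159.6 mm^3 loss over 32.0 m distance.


Rate = volume_loss / distance
= 159.6 / 32.0
= 4.987 mm^3/m

4.987 mm^3/m


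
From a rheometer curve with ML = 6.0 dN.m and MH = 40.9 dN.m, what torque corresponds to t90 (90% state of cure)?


M90 = ML + 0.9 * (MH - ML)
M90 = 6.0 + 0.9 * (40.9 - 6.0)
M90 = 6.0 + 0.9 * 34.9
M90 = 37.41 dN.m

37.41 dN.m


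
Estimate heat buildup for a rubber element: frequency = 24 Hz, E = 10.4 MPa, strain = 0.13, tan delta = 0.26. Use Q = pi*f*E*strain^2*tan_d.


Q = pi * f * E * strain^2 * tan_d
= pi * 24 * 10.4 * 0.13^2 * 0.26
= pi * 24 * 10.4 * 0.0169 * 0.26
= 3.4455

Q = 3.4455


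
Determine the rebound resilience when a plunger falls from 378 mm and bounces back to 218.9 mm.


Resilience = h_rebound / h_drop * 100
= 218.9 / 378 * 100
= 57.9%

57.9%


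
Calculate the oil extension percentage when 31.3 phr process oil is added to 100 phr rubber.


Oil % = oil / (100 + oil) * 100
= 31.3 / (100 + 31.3) * 100
= 31.3 / 131.3 * 100
= 23.84%

23.84%


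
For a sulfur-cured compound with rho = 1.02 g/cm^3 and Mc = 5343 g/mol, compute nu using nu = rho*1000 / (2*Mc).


nu = rho * 1000 / (2 * Mc)
nu = 1.02 * 1000 / (2 * 5343)
nu = 1020.0 / 10686
nu = 0.0955 mol/L

0.0955 mol/L


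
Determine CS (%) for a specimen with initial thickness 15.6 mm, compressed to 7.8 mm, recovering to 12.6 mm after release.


CS = (t0 - recovered) / (t0 - ts) * 100
= (15.6 - 12.6) / (15.6 - 7.8) * 100
= 3.0 / 7.8 * 100
= 38.5%

38.5%


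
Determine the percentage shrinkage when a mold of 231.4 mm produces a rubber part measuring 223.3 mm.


Shrinkage = (mold - part) / mold * 100
= (231.4 - 223.3) / 231.4 * 100
= 8.1 / 231.4 * 100
= 3.5%

3.5%


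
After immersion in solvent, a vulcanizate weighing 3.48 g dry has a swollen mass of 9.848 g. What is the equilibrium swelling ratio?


Q = W_swollen / W_dry
Q = 9.848 / 3.48
Q = 2.83

Q = 2.83


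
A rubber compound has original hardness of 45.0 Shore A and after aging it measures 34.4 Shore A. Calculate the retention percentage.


Retention = aged / original * 100
= 34.4 / 45.0 * 100
= 76.4%

76.4%


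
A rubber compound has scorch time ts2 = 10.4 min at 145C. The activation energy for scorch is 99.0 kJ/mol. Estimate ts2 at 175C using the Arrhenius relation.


Convert temperatures: T1 = 145 + 273.15 = 418.15 K, T2 = 175 + 273.15 = 448.15 K
ts2_new = 10.4 * exp(99000 / 8.314 * (1/448.15 - 1/418.15))
1/T2 - 1/T1 = -1.6009e-04
ts2_new = 1.55 min

1.55 min


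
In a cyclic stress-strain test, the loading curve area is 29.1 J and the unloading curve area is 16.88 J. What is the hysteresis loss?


Hysteresis loss = loading - unloading
= 29.1 - 16.88
= 12.22 J

12.22 J


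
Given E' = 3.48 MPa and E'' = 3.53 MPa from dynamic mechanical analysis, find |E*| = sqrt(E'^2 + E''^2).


|E*| = sqrt(E'^2 + E''^2)
= sqrt(3.48^2 + 3.53^2)
= sqrt(12.1104 + 12.4609)
= 4.957 MPa

4.957 MPa


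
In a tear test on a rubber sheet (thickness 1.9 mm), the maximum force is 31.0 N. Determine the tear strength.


Tear strength = force / thickness
= 31.0 / 1.9
= 16.32 N/mm

16.32 N/mm


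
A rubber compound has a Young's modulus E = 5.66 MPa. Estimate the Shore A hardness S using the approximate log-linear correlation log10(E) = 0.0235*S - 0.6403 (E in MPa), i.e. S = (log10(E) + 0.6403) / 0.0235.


log10(E) = 0.0235*S - 0.6403  =>  S = (log10(E) + 0.6403) / 0.0235
log10(5.66) = 0.752816
S = (0.752816 + 0.6403) / 0.0235 = 1.393116 / 0.0235
S = 59.3

Shore A = 59.3


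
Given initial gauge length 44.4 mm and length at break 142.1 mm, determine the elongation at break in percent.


Elongation = (Lf - L0) / L0 * 100
= (142.1 - 44.4) / 44.4 * 100
= 97.7 / 44.4 * 100
= 220.0%

220.0%


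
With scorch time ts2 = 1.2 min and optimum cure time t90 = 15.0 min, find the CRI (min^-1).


CRI = 100 / (t90 - ts2)
= 100 / (15.0 - 1.2)
= 100 / 13.8
= 7.25 min^-1

7.25 min^-1


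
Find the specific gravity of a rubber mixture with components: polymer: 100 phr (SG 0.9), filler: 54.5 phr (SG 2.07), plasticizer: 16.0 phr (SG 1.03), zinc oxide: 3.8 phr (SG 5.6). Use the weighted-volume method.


Sum of weights = 174.3
Volume contributions:
  polymer: 100/0.9 = 111.1111
  filler: 54.5/2.07 = 26.3285
  plasticizer: 16.0/1.03 = 15.5340
  zinc oxide: 3.8/5.6 = 0.6786
Sum of volumes = 153.6522
SG = 174.3 / 153.6522 = 1.134

SG = 1.134


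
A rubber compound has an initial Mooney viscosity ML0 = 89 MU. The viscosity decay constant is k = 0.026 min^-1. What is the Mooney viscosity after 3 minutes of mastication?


ML = ML0 * exp(-k * t)
ML = 89 * exp(-0.026 * 3)
ML = 89 * 0.9250
ML = 82.32 MU

82.32 MU


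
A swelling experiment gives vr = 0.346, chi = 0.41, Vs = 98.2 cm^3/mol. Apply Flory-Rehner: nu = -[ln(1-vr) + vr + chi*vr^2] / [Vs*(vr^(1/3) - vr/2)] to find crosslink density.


ln(1 - vr) = ln(1 - 0.346) = -0.4246
Numerator = -((-0.4246) + 0.346 + 0.41 * 0.346^2) = 0.0296
Denominator = 98.2 * (0.346^(1/3) - 0.346/2) = 51.9512
nu = 0.0296 / 51.9512 = 5.6908e-04 mol/cm^3

5.6908e-04 mol/cm^3


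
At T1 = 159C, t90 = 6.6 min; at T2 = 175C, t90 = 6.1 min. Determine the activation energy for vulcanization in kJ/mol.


T1 = 432.15 K, T2 = 448.15 K
1/T1 - 1/T2 = 8.2616e-05
ln(t1/t2) = ln(6.6/6.1) = 0.0788
Ea = 8.314 * 0.0788 / 8.2616e-05 = 7928.0936 J/mol
Ea = 7.93 kJ/mol

7.93 kJ/mol


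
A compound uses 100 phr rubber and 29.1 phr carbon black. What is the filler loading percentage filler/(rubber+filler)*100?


Filler % = filler / (rubber + filler) * 100
= 29.1 / (100 + 29.1) * 100
= 29.1 / 129.1 * 100
= 22.54%

22.54%


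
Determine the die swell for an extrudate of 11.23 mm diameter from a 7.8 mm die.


Die swell ratio = D_extrudate / D_die
= 11.23 / 7.8
= 1.44

Die swell = 1.44


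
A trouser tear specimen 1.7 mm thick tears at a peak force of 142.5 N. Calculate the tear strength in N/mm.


Tear strength = force / thickness
= 142.5 / 1.7
= 83.82 N/mm

83.82 N/mm


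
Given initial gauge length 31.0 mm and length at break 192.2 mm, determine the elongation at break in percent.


Elongation = (Lf - L0) / L0 * 100
= (192.2 - 31.0) / 31.0 * 100
= 161.2 / 31.0 * 100
= 520.0%

520.0%
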